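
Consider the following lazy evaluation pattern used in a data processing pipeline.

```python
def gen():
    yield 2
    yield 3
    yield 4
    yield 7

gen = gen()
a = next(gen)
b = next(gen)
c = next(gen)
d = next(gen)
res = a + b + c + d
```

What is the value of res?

Step 1: Create generator and consume all values:
  a = next(gen) = 2
  b = next(gen) = 3
  c = next(gen) = 4
  d = next(gen) = 7
Step 2: res = 2 + 3 + 4 + 7 = 16.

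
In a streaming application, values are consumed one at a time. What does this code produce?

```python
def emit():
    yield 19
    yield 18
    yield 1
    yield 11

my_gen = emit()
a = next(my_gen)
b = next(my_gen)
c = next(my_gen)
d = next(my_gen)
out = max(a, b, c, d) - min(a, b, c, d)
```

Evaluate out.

Step 1: Create generator and consume all values:
  a = next(my_gen) = 19
  b = next(my_gen) = 18
  c = next(my_gen) = 1
  d = next(my_gen) = 11
Step 2: max = 19, min = 1, out = 19 - 1 = 18.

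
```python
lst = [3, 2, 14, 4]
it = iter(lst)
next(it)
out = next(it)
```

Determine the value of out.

Step 1: Create iterator over [3, 2, 14, 4].
Step 2: next() consumes 3.
Step 3: next() returns 2.
Therefore out = 2.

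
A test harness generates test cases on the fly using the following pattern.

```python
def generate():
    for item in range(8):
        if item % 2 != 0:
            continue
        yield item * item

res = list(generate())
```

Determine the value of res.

Step 1: Only yield item**2 when item is divisible by 2:
  item=0: 0 % 2 == 0, yield 0**2 = 0
  item=2: 2 % 2 == 0, yield 2**2 = 4
  item=4: 4 % 2 == 0, yield 4**2 = 16
  item=6: 6 % 2 == 0, yield 6**2 = 36
Therefore res = [0, 4, 16, 36].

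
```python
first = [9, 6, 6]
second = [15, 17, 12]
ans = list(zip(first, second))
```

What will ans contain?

Step 1: zip pairs elements at same index:
  Index 0: (9, 15)
  Index 1: (6, 17)
  Index 2: (6, 12)
Therefore ans = [(9, 15), (6, 17), (6, 12)].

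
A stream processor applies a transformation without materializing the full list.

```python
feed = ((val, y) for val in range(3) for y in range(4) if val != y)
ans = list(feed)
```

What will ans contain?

Step 1: Nested generator over range(3) x range(4) where val != y:
  (0, 0): excluded (val == y)
  (0, 1): included
  (0, 2): included
  (0, 3): included
  (1, 0): included
  (1, 1): excluded (val == y)
  (1, 2): included
  (1, 3): included
  (2, 0): included
  (2, 1): included
  (2, 2): excluded (val == y)
  (2, 3): included
Therefore ans = [(0, 1), (0, 2), (0, 3), (1, 0), (1, 2), (1, 3), (2, 0), (2, 1), (2, 3)].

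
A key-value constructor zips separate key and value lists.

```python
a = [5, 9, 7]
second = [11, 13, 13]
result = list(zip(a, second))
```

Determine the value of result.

Step 1: zip pairs elements at same index:
  Index 0: (5, 11)
  Index 1: (9, 13)
  Index 2: (7, 13)
Therefore result = [(5, 11), (9, 13), (7, 13)].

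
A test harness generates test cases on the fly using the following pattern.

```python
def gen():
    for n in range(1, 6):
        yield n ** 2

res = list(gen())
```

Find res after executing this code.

Step 1: For each n in range(1, 6), yield n**2:
  n=1: yield 1**2 = 1
  n=2: yield 2**2 = 4
  n=3: yield 3**2 = 9
  n=4: yield 4**2 = 16
  n=5: yield 5**2 = 25
Therefore res = [1, 4, 9, 16, 25].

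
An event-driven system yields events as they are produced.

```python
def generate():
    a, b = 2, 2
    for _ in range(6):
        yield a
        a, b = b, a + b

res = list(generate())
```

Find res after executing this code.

Step 1: Fibonacci-like sequence starting with a=2, b=2:
  Iteration 1: yield a=2, then a,b = 2,4
  Iteration 2: yield a=2, then a,b = 4,6
  Iteration 3: yield a=4, then a,b = 6,10
  Iteration 4: yield a=6, then a,b = 10,16
  Iteration 5: yield a=10, then a,b = 16,26
  Iteration 6: yield a=16, then a,b = 26,42
Therefore res = [2, 2, 4, 6, 10, 16].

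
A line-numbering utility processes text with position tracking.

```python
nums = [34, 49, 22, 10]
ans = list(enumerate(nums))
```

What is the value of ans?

Step 1: enumerate pairs each element with its index:
  (0, 34)
  (1, 49)
  (2, 22)
  (3, 10)
Therefore ans = [(0, 34), (1, 49), (2, 22), (3, 10)].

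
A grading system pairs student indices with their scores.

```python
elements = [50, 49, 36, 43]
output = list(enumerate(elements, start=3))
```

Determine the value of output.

Step 1: enumerate with start=3:
  (3, 50)
  (4, 49)
  (5, 36)
  (6, 43)
Therefore output = [(3, 50), (4, 49), (5, 36), (6, 43)].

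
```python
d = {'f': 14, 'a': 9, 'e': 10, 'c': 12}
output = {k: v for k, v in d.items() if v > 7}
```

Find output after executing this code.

Step 1: Filter items where value > 7:
  'f': 14 > 7: kept
  'a': 9 > 7: kept
  'e': 10 > 7: kept
  'c': 12 > 7: kept
Therefore output = {'f': 14, 'a': 9, 'e': 10, 'c': 12}.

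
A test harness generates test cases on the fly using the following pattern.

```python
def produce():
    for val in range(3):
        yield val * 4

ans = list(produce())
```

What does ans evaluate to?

Step 1: For each val in range(3), yield val * 4:
  val=0: yield 0 * 4 = 0
  val=1: yield 1 * 4 = 4
  val=2: yield 2 * 4 = 8
Therefore ans = [0, 4, 8].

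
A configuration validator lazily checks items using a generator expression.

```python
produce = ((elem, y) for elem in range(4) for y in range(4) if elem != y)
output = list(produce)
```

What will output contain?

Step 1: Nested generator over range(4) x range(4) where elem != y:
  (0, 0): excluded (elem == y)
  (0, 1): included
  (0, 2): included
  (0, 3): included
  (1, 0): included
  (1, 1): excluded (elem == y)
  (1, 2): included
  (1, 3): included
  (2, 0): included
  (2, 1): included
  (2, 2): excluded (elem == y)
  (2, 3): included
  (3, 0): included
  (3, 1): included
  (3, 2): included
  (3, 3): excluded (elem == y)
Therefore output = [(0, 1), (0, 2), (0, 3), (1, 0), (1, 2), (1, 3), (2, 0), (2, 1), (2, 3), (3, 0), (3, 1), (3, 2)].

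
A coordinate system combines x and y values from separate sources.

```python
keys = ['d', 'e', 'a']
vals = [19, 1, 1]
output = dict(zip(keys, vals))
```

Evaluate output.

Step 1: zip pairs keys with values:
  'd' -> 19
  'e' -> 1
  'a' -> 1
Therefore output = {'d': 19, 'e': 1, 'a': 1}.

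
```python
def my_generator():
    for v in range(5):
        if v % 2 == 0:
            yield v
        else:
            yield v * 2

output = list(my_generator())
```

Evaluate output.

Step 1: For each v in range(5), yield v if even, else v*2:
  v=0 (even): yield 0
  v=1 (odd): yield 1*2 = 2
  v=2 (even): yield 2
  v=3 (odd): yield 3*2 = 6
  v=4 (even): yield 4
Therefore output = [0, 2, 2, 6, 4].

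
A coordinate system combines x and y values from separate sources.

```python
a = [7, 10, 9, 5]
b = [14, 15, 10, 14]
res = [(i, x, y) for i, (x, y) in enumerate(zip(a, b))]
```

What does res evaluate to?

Step 1: enumerate(zip(a, b)) gives index with paired elements:
  i=0: (7, 14)
  i=1: (10, 15)
  i=2: (9, 10)
  i=3: (5, 14)
Therefore res = [(0, 7, 14), (1, 10, 15), (2, 9, 10), (3, 5, 14)].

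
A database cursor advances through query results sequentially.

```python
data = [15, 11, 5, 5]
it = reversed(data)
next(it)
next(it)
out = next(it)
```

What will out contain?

Step 1: reversed([15, 11, 5, 5]) gives iterator: [5, 5, 11, 15].
Step 2: First next() = 5, second next() = 5.
Step 3: Third next() = 11.
Therefore out = 11.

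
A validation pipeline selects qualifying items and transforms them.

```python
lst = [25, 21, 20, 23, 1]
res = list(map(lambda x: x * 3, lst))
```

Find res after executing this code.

Step 1: Apply lambda x: x * 3 to each element:
  25 -> 75
  21 -> 63
  20 -> 60
  23 -> 69
  1 -> 3
Therefore res = [75, 63, 60, 69, 3].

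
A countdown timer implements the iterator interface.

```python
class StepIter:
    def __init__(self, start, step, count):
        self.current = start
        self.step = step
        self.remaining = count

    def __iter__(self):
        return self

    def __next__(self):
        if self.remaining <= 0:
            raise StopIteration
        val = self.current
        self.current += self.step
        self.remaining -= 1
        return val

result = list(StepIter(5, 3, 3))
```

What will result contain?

Step 1: StepIter starts at 5, increments by 3, for 3 steps:
  Yield 5, then current += 3
  Yield 8, then current += 3
  Yield 11, then current += 3
Therefore result = [5, 8, 11].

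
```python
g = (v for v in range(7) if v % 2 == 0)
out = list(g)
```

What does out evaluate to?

Step 1: Filter range(7) keeping only even values:
  v=0: even, included
  v=1: odd, excluded
  v=2: even, included
  v=3: odd, excluded
  v=4: even, included
  v=5: odd, excluded
  v=6: even, included
Therefore out = [0, 2, 4, 6].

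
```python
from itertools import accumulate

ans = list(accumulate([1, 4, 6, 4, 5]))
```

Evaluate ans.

Step 1: accumulate computes running sums:
  + 1 = 1
  + 4 = 5
  + 6 = 11
  + 4 = 15
  + 5 = 20
Therefore ans = [1, 5, 11, 15, 20].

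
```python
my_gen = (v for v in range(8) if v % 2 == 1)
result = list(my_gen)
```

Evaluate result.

Step 1: Filter range(8) keeping only odd values:
  v=0: even, excluded
  v=1: odd, included
  v=2: even, excluded
  v=3: odd, included
  v=4: even, excluded
  v=5: odd, included
  v=6: even, excluded
  v=7: odd, included
Therefore result = [1, 3, 5, 7].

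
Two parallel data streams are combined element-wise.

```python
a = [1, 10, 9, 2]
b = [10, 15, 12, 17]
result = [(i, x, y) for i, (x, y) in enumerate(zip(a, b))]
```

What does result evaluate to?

Step 1: enumerate(zip(a, b)) gives index with paired elements:
  i=0: (1, 10)
  i=1: (10, 15)
  i=2: (9, 12)
  i=3: (2, 17)
Therefore result = [(0, 1, 10), (1, 10, 15), (2, 9, 12), (3, 2, 17)].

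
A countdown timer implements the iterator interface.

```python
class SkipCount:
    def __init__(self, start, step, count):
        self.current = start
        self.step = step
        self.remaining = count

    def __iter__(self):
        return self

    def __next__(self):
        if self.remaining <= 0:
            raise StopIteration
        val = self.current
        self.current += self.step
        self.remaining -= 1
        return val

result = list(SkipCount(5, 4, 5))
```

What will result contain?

Step 1: SkipCount starts at 5, increments by 4, for 5 steps:
  Yield 5, then current += 4
  Yield 9, then current += 4
  Yield 13, then current += 4
  Yield 17, then current += 4
  Yield 21, then current += 4
Therefore result = [5, 9, 13, 17, 21].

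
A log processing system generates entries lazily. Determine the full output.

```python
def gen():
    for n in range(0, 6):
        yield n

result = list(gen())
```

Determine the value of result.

Step 1: The generator yields each value from range(0, 6).
Step 2: list() consumes all yields: [0, 1, 2, 3, 4, 5].
Therefore result = [0, 1, 2, 3, 4, 5].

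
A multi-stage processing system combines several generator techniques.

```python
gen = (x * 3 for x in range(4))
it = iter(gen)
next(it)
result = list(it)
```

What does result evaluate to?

Step 1: Generator produces [0, 3, 6, 9].
Step 2: next(it) consumes first element (0).
Step 3: list(it) collects remaining: [3, 6, 9].
Therefore result = [3, 6, 9].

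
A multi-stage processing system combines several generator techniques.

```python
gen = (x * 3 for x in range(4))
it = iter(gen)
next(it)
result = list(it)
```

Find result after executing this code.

Step 1: Generator produces [0, 3, 6, 9].
Step 2: next(it) consumes first element (0).
Step 3: list(it) collects remaining: [3, 6, 9].
Therefore result = [3, 6, 9].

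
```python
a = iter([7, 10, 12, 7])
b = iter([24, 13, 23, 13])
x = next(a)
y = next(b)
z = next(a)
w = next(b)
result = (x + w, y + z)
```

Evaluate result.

Step 1: a iterates [7, 10, 12, 7], b iterates [24, 13, 23, 13].
Step 2: x = next(a) = 7, y = next(b) = 24.
Step 3: z = next(a) = 10, w = next(b) = 13.
Step 4: result = (7 + 13, 24 + 10) = (20, 34).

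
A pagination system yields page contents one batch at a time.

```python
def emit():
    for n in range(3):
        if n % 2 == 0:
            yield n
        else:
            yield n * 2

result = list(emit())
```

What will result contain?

Step 1: For each n in range(3), yield n if even, else n*2:
  n=0 (even): yield 0
  n=1 (odd): yield 1*2 = 2
  n=2 (even): yield 2
Therefore result = [0, 2, 2].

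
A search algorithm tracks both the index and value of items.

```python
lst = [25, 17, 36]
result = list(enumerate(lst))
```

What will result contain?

Step 1: enumerate pairs each element with its index:
  (0, 25)
  (1, 17)
  (2, 36)
Therefore result = [(0, 25), (1, 17), (2, 36)].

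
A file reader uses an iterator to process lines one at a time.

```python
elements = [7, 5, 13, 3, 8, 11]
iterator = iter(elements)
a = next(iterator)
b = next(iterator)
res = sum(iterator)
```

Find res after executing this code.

Step 1: Create iterator over [7, 5, 13, 3, 8, 11].
Step 2: a = next() = 7, b = next() = 5.
Step 3: sum() of remaining [13, 3, 8, 11] = 35.
Therefore res = 35.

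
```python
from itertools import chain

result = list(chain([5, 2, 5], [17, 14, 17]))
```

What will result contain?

Step 1: chain() concatenates iterables: [5, 2, 5] + [17, 14, 17].
Therefore result = [5, 2, 5, 17, 14, 17].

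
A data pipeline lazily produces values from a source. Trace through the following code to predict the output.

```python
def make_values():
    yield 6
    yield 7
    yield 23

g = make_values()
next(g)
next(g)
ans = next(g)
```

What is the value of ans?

Step 1: make_values() creates a generator.
Step 2: next(g) yields 6 (consumed and discarded).
Step 3: next(g) yields 7 (consumed and discarded).
Step 4: next(g) yields 23, assigned to ans.
Therefore ans = 23.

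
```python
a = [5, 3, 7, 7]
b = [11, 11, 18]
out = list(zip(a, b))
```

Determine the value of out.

Step 1: zip stops at shortest (len(a)=4, len(b)=3):
  Index 0: (5, 11)
  Index 1: (3, 11)
  Index 2: (7, 18)
Step 2: Last element of a (7) has no pair, dropped.
Therefore out = [(5, 11), (3, 11), (7, 18)].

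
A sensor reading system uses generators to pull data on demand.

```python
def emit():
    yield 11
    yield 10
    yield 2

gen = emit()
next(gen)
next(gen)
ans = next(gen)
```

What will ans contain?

Step 1: emit() creates a generator.
Step 2: next(gen) yields 11 (consumed and discarded).
Step 3: next(gen) yields 10 (consumed and discarded).
Step 4: next(gen) yields 2, assigned to ans.
Therefore ans = 2.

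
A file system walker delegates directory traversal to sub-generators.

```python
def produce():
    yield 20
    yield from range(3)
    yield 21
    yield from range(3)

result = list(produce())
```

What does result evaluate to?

Step 1: Trace yields in order:
  yield 20
  yield 0
  yield 1
  yield 2
  yield 21
  yield 0
  yield 1
  yield 2
Therefore result = [20, 0, 1, 2, 21, 0, 1, 2].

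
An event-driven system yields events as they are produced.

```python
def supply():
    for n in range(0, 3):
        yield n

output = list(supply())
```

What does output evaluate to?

Step 1: The generator yields each value from range(0, 3).
Step 2: list() consumes all yields: [0, 1, 2].
Therefore output = [0, 1, 2].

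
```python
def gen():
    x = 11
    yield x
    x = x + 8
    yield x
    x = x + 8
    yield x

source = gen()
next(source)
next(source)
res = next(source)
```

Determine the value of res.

Step 1: Trace through generator execution:
  Yield 1: x starts at 11, yield 11
  Yield 2: x = 11 + 8 = 19, yield 19
  Yield 3: x = 19 + 8 = 27, yield 27
Step 2: First next() gets 11, second next() gets the second value, third next() yields 27.
Therefore res = 27.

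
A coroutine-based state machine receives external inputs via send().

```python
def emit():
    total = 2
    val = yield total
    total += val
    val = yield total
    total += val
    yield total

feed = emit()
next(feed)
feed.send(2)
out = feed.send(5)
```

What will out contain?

Step 1: next() -> yield total=2.
Step 2: send(2) -> val=2, total = 2+2 = 4, yield 4.
Step 3: send(5) -> val=5, total = 4+5 = 9, yield 9.
Therefore out = 9.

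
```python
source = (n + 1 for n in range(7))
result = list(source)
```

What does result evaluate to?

Step 1: For each n in range(7), compute n+1:
  n=0: 0+1 = 1
  n=1: 1+1 = 2
  n=2: 2+1 = 3
  n=3: 3+1 = 4
  n=4: 4+1 = 5
  n=5: 5+1 = 6
  n=6: 6+1 = 7
Therefore result = [1, 2, 3, 4, 5, 6, 7].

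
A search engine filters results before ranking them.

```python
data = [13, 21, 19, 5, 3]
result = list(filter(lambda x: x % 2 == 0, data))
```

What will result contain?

Step 1: Filter elements divisible by 2:
  13 % 2 = 1: removed
  21 % 2 = 1: removed
  19 % 2 = 1: removed
  5 % 2 = 1: removed
  3 % 2 = 1: removed
Therefore result = [].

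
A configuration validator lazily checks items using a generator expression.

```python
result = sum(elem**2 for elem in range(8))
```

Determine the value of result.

Step 1: Compute elem**2 for each elem in range(8):
  elem=0: 0**2 = 0
  elem=1: 1**2 = 1
  elem=2: 2**2 = 4
  elem=3: 3**2 = 9
  elem=4: 4**2 = 16
  elem=5: 5**2 = 25
  elem=6: 6**2 = 36
  elem=7: 7**2 = 49
Step 2: sum = 0 + 1 + 4 + 9 + 16 + 25 + 36 + 49 = 140.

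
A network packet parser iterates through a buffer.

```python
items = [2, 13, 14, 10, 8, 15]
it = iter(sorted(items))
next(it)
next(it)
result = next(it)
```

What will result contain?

Step 1: sorted([2, 13, 14, 10, 8, 15]) = [2, 8, 10, 13, 14, 15].
Step 2: Create iterator and skip 2 elements.
Step 3: next() returns 10.
Therefore result = 10.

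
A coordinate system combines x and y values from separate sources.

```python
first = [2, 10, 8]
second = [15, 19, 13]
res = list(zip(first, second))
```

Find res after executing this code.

Step 1: zip pairs elements at same index:
  Index 0: (2, 15)
  Index 1: (10, 19)
  Index 2: (8, 13)
Therefore res = [(2, 15), (10, 19), (8, 13)].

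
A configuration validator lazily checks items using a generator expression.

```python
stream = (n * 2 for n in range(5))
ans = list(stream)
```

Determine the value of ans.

Step 1: For each n in range(5), compute n*2:
  n=0: 0*2 = 0
  n=1: 1*2 = 2
  n=2: 2*2 = 4
  n=3: 3*2 = 6
  n=4: 4*2 = 8
Therefore ans = [0, 2, 4, 6, 8].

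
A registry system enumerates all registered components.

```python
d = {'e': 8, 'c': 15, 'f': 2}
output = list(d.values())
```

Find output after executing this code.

Step 1: d.values() returns the dictionary values in insertion order.
Therefore output = [8, 15, 2].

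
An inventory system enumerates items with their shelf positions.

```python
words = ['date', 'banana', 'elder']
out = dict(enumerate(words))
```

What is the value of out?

Step 1: enumerate pairs indices with words:
  0 -> 'date'
  1 -> 'banana'
  2 -> 'elder'
Therefore out = {0: 'date', 1: 'banana', 2: 'elder'}.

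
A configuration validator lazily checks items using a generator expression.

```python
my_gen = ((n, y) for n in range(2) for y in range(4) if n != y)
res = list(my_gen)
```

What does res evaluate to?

Step 1: Nested generator over range(2) x range(4) where n != y:
  (0, 0): excluded (n == y)
  (0, 1): included
  (0, 2): included
  (0, 3): included
  (1, 0): included
  (1, 1): excluded (n == y)
  (1, 2): included
  (1, 3): included
Therefore res = [(0, 1), (0, 2), (0, 3), (1, 0), (1, 2), (1, 3)].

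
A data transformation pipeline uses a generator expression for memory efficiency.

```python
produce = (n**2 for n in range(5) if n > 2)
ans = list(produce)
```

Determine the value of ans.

Step 1: For range(5), keep n > 2, then square:
  n=0: 0 <= 2, excluded
  n=1: 1 <= 2, excluded
  n=2: 2 <= 2, excluded
  n=3: 3 > 2, yield 3**2 = 9
  n=4: 4 > 2, yield 4**2 = 16
Therefore ans = [9, 16].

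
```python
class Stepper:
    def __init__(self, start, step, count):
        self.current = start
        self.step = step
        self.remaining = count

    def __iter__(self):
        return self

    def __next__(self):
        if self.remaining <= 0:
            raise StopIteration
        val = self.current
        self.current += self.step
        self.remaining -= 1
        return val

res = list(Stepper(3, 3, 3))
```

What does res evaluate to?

Step 1: Stepper starts at 3, increments by 3, for 3 steps:
  Yield 3, then current += 3
  Yield 6, then current += 3
  Yield 9, then current += 3
Therefore res = [3, 6, 9].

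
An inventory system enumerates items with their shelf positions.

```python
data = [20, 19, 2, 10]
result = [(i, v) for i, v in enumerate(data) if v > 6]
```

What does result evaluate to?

Step 1: Filter enumerate([20, 19, 2, 10]) keeping v > 6:
  (0, 20): 20 > 6, included
  (1, 19): 19 > 6, included
  (2, 2): 2 <= 6, excluded
  (3, 10): 10 > 6, included
Therefore result = [(0, 20), (1, 19), (3, 10)].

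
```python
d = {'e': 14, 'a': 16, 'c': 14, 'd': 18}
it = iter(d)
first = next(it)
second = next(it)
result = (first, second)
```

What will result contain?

Step 1: iter(d) iterates over keys: ['e', 'a', 'c', 'd'].
Step 2: first = next(it) = 'e', second = next(it) = 'a'.
Therefore result = ('e', 'a').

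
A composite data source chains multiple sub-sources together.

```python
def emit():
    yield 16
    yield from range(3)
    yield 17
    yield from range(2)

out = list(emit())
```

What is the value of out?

Step 1: Trace yields in order:
  yield 16
  yield 0
  yield 1
  yield 2
  yield 17
  yield 0
  yield 1
Therefore out = [16, 0, 1, 2, 17, 0, 1].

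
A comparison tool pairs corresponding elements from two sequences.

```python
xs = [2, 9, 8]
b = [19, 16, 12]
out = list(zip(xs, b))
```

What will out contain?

Step 1: zip pairs elements at same index:
  Index 0: (2, 19)
  Index 1: (9, 16)
  Index 2: (8, 12)
Therefore out = [(2, 19), (9, 16), (8, 12)].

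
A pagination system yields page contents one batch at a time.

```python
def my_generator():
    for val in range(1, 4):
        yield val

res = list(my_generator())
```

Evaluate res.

Step 1: The generator yields each value from range(1, 4).
Step 2: list() consumes all yields: [1, 2, 3].
Therefore res = [1, 2, 3].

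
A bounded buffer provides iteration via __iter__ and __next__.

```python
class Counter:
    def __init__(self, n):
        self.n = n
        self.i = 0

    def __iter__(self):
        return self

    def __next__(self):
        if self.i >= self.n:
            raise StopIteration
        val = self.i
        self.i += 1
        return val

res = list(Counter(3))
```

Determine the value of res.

Step 1: Counter(3) creates an iterator counting 0 to 2.
Step 2: list() consumes all values: [0, 1, 2].
Therefore res = [0, 1, 2].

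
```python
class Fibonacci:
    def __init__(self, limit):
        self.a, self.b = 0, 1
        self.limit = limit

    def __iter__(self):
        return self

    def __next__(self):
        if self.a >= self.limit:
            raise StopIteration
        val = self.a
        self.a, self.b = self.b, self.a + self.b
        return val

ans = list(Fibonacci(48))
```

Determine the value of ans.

Step 1: Fibonacci-like sequence (a=0, b=1) until >= 48:
  Yield 0, then a,b = 1,1
  Yield 1, then a,b = 1,2
  Yield 1, then a,b = 2,3
  Yield 2, then a,b = 3,5
  Yield 3, then a,b = 5,8
  Yield 5, then a,b = 8,13
  Yield 8, then a,b = 13,21
  Yield 13, then a,b = 21,34
  Yield 21, then a,b = 34,55
  Yield 34, then a,b = 55,89
Step 2: 55 >= 48, stop.
Therefore ans = [0, 1, 1, 2, 3, 5, 8, 13, 21, 34].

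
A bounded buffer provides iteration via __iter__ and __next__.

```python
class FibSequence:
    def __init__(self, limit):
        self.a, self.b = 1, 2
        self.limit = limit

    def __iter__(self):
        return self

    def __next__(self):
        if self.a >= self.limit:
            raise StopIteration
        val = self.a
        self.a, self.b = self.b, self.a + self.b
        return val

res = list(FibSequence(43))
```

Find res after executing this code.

Step 1: Fibonacci-like sequence (a=1, b=2) until >= 43:
  Yield 1, then a,b = 2,3
  Yield 2, then a,b = 3,5
  Yield 3, then a,b = 5,8
  Yield 5, then a,b = 8,13
  Yield 8, then a,b = 13,21
  Yield 13, then a,b = 21,34
  Yield 21, then a,b = 34,55
  Yield 34, then a,b = 55,89
Step 2: 55 >= 43, stop.
Therefore res = [1, 2, 3, 5, 8, 13, 21, 34].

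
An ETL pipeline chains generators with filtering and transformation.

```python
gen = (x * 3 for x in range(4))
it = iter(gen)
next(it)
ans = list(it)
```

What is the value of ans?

Step 1: Generator produces [0, 3, 6, 9].
Step 2: next(it) consumes first element (0).
Step 3: list(it) collects remaining: [3, 6, 9].
Therefore ans = [3, 6, 9].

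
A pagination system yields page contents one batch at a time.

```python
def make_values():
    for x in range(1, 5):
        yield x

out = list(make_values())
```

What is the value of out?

Step 1: The generator yields each value from range(1, 5).
Step 2: list() consumes all yields: [1, 2, 3, 4].
Therefore out = [1, 2, 3, 4].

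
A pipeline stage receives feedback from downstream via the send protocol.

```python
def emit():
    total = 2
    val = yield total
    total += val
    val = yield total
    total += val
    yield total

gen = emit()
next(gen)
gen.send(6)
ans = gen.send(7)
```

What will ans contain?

Step 1: next() -> yield total=2.
Step 2: send(6) -> val=6, total = 2+6 = 8, yield 8.
Step 3: send(7) -> val=7, total = 8+7 = 15, yield 15.
Therefore ans = 15.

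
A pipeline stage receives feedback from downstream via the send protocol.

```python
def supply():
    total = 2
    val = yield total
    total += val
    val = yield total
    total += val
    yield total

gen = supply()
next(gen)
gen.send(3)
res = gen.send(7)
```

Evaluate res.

Step 1: next() -> yield total=2.
Step 2: send(3) -> val=3, total = 2+3 = 5, yield 5.
Step 3: send(7) -> val=7, total = 5+7 = 12, yield 12.
Therefore res = 12.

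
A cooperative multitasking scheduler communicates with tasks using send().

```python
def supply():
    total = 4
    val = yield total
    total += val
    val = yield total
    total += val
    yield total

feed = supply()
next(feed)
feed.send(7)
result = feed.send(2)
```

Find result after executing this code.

Step 1: next() -> yield total=4.
Step 2: send(7) -> val=7, total = 4+7 = 11, yield 11.
Step 3: send(2) -> val=2, total = 11+2 = 13, yield 13.
Therefore result = 13.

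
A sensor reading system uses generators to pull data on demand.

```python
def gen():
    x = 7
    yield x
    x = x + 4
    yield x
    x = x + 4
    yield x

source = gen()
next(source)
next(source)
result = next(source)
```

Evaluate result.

Step 1: Trace through generator execution:
  Yield 1: x starts at 7, yield 7
  Yield 2: x = 7 + 4 = 11, yield 11
  Yield 3: x = 11 + 4 = 15, yield 15
Step 2: First next() gets 7, second next() gets the second value, third next() yields 15.
Therefore result = 15.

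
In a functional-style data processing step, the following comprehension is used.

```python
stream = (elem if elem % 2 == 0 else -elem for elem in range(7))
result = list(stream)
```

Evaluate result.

Step 1: For each elem in range(7), yield elem if even, else -elem:
  elem=0: even, yield 0
  elem=1: odd, yield -1
  elem=2: even, yield 2
  elem=3: odd, yield -3
  elem=4: even, yield 4
  elem=5: odd, yield -5
  elem=6: even, yield 6
Therefore result = [0, -1, 2, -3, 4, -5, 6].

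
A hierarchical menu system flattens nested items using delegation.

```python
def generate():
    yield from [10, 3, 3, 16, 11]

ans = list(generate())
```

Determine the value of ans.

Step 1: yield from delegates to the iterable, yielding each element.
Step 2: Collected values: [10, 3, 3, 16, 11].
Therefore ans = [10, 3, 3, 16, 11].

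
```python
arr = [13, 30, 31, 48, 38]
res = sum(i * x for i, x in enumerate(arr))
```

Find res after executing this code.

Step 1: Compute i * x for each (i, x) in enumerate([13, 30, 31, 48, 38]):
  i=0, x=13: 0*13 = 0
  i=1, x=30: 1*30 = 30
  i=2, x=31: 2*31 = 62
  i=3, x=48: 3*48 = 144
  i=4, x=38: 4*38 = 152
Step 2: sum = 0 + 30 + 62 + 144 + 152 = 388.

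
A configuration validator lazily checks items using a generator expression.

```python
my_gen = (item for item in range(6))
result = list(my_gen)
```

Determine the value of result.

Step 1: Generator expression iterates range(6): [0, 1, 2, 3, 4, 5].
Step 2: list() collects all values.
Therefore result = [0, 1, 2, 3, 4, 5].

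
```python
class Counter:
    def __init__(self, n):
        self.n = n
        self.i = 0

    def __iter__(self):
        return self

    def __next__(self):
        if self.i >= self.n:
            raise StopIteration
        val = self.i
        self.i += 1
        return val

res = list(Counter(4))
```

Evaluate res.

Step 1: Counter(4) creates an iterator counting 0 to 3.
Step 2: list() consumes all values: [0, 1, 2, 3].
Therefore res = [0, 1, 2, 3].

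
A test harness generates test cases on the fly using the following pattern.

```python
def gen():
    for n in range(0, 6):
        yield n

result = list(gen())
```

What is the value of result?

Step 1: The generator yields each value from range(0, 6).
Step 2: list() consumes all yields: [0, 1, 2, 3, 4, 5].
Therefore result = [0, 1, 2, 3, 4, 5].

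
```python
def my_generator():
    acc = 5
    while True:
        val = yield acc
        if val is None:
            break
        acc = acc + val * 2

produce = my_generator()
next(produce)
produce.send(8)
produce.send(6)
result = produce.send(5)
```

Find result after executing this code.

Step 1: next() -> yield acc=5.
Step 2: send(8) -> val=8, acc = 5 + 8*2 = 21, yield 21.
Step 3: send(6) -> val=6, acc = 21 + 6*2 = 33, yield 33.
Step 4: send(5) -> val=5, acc = 33 + 5*2 = 43, yield 43.
Therefore result = 43.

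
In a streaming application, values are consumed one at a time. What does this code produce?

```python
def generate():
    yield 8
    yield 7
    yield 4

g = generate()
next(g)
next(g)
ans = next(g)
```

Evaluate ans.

Step 1: generate() creates a generator.
Step 2: next(g) yields 8 (consumed and discarded).
Step 3: next(g) yields 7 (consumed and discarded).
Step 4: next(g) yields 4, assigned to ans.
Therefore ans = 4.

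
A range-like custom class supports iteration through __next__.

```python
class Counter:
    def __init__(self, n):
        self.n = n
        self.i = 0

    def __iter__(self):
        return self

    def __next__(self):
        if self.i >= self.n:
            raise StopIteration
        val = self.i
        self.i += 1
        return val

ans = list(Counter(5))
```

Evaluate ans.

Step 1: Counter(5) creates an iterator counting 0 to 4.
Step 2: list() consumes all values: [0, 1, 2, 3, 4].
Therefore ans = [0, 1, 2, 3, 4].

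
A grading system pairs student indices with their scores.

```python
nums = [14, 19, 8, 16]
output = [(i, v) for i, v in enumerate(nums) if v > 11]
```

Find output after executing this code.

Step 1: Filter enumerate([14, 19, 8, 16]) keeping v > 11:
  (0, 14): 14 > 11, included
  (1, 19): 19 > 11, included
  (2, 8): 8 <= 11, excluded
  (3, 16): 16 > 11, included
Therefore output = [(0, 14), (1, 19), (3, 16)].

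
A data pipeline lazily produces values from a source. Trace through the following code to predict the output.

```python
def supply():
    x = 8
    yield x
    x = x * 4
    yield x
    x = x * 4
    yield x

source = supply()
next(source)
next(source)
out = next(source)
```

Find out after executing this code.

Step 1: Trace through generator execution:
  Yield 1: x starts at 8, yield 8
  Yield 2: x = 8 * 4 = 32, yield 32
  Yield 3: x = 32 * 4 = 128, yield 128
Step 2: First next() gets 8, second next() gets the second value, third next() yields 128.
Therefore out = 128.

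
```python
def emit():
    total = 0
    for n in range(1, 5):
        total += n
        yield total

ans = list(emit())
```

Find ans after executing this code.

Step 1: Generator accumulates running sum:
  n=1: total = 1, yield 1
  n=2: total = 3, yield 3
  n=3: total = 6, yield 6
  n=4: total = 10, yield 10
Therefore ans = [1, 3, 6, 10].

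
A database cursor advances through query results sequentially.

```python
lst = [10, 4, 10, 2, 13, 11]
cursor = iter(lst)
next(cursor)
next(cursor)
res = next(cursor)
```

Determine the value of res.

Step 1: Create iterator over [10, 4, 10, 2, 13, 11].
Step 2: next() consumes 10.
Step 3: next() consumes 4.
Step 4: next() returns 10.
Therefore res = 10.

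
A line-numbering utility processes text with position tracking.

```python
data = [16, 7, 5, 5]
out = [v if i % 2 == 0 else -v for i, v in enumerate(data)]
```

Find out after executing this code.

Step 1: For each (i, v), keep v if i is even, negate if odd:
  i=0 (even): keep 16
  i=1 (odd): negate to -7
  i=2 (even): keep 5
  i=3 (odd): negate to -5
Therefore out = [16, -7, 5, -5].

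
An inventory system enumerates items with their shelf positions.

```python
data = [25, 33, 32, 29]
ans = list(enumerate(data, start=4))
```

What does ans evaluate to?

Step 1: enumerate with start=4:
  (4, 25)
  (5, 33)
  (6, 32)
  (7, 29)
Therefore ans = [(4, 25), (5, 33), (6, 32), (7, 29)].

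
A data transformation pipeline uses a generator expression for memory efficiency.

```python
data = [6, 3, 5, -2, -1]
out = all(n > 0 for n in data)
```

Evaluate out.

Step 1: Check n > 0 for each element in [6, 3, 5, -2, -1]:
  6 > 0: True
  3 > 0: True
  5 > 0: True
  -2 > 0: False
  -1 > 0: False
Step 2: all() returns False.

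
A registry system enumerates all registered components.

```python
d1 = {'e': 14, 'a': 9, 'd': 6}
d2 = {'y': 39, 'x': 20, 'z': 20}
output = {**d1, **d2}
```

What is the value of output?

Step 1: Merge d1 and d2 (d2 values override on key conflicts).
Step 2: d1 has keys ['e', 'a', 'd'], d2 has keys ['y', 'x', 'z'].
Therefore output = {'e': 14, 'a': 9, 'd': 6, 'y': 39, 'x': 20, 'z': 20}.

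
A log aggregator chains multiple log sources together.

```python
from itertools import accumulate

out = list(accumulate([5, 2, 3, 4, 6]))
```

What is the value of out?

Step 1: accumulate computes running sums:
  + 5 = 5
  + 2 = 7
  + 3 = 10
  + 4 = 14
  + 6 = 20
Therefore out = [5, 7, 10, 14, 20].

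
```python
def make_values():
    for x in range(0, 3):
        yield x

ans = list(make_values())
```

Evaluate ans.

Step 1: The generator yields each value from range(0, 3).
Step 2: list() consumes all yields: [0, 1, 2].
Therefore ans = [0, 1, 2].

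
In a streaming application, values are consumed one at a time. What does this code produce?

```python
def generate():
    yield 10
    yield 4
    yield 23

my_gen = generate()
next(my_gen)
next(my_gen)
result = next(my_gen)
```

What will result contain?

Step 1: generate() creates a generator.
Step 2: next(my_gen) yields 10 (consumed and discarded).
Step 3: next(my_gen) yields 4 (consumed and discarded).
Step 4: next(my_gen) yields 23, assigned to result.
Therefore result = 23.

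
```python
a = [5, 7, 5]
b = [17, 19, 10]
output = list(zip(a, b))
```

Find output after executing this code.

Step 1: zip pairs elements at same index:
  Index 0: (5, 17)
  Index 1: (7, 19)
  Index 2: (5, 10)
Therefore output = [(5, 17), (7, 19), (5, 10)].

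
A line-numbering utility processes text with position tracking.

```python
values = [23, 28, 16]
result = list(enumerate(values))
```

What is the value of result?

Step 1: enumerate pairs each element with its index:
  (0, 23)
  (1, 28)
  (2, 16)
Therefore result = [(0, 23), (1, 28), (2, 16)].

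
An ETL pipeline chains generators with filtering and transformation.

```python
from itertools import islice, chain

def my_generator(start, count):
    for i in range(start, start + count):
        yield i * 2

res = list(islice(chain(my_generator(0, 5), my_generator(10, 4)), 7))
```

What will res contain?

Step 1: my_generator(0, 5) yields [0, 2, 4, 6, 8].
Step 2: my_generator(10, 4) yields [20, 22, 24, 26].
Step 3: chain concatenates: [0, 2, 4, 6, 8, 20, 22, 24, 26].
Step 4: islice takes first 7: [0, 2, 4, 6, 8, 20, 22].
Therefore res = [0, 2, 4, 6, 8, 20, 22].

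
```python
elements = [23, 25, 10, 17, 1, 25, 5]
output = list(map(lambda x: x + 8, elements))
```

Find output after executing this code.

Step 1: Apply lambda x: x + 8 to each element:
  23 -> 31
  25 -> 33
  10 -> 18
  17 -> 25
  1 -> 9
  25 -> 33
  5 -> 13
Therefore output = [31, 33, 18, 25, 9, 33, 13].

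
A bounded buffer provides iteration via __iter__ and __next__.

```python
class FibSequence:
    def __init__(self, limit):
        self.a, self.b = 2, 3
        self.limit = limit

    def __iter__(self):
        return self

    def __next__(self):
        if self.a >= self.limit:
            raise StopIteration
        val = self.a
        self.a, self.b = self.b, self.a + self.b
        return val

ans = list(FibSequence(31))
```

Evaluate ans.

Step 1: Fibonacci-like sequence (a=2, b=3) until >= 31:
  Yield 2, then a,b = 3,5
  Yield 3, then a,b = 5,8
  Yield 5, then a,b = 8,13
  Yield 8, then a,b = 13,21
  Yield 13, then a,b = 21,34
  Yield 21, then a,b = 34,55
Step 2: 34 >= 31, stop.
Therefore ans = [2, 3, 5, 8, 13, 21].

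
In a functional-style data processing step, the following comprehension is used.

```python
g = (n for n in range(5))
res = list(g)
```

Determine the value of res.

Step 1: Generator expression iterates range(5): [0, 1, 2, 3, 4].
Step 2: list() collects all values.
Therefore res = [0, 1, 2, 3, 4].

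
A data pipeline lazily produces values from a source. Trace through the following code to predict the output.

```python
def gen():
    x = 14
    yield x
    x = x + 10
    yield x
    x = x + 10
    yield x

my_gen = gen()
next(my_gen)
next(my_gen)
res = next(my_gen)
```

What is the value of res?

Step 1: Trace through generator execution:
  Yield 1: x starts at 14, yield 14
  Yield 2: x = 14 + 10 = 24, yield 24
  Yield 3: x = 24 + 10 = 34, yield 34
Step 2: First next() gets 14, second next() gets the second value, third next() yields 34.
Therefore res = 34.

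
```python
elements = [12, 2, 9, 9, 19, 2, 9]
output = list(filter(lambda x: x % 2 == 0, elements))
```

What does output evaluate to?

Step 1: Filter elements divisible by 2:
  12 % 2 = 0: kept
  2 % 2 = 0: kept
  9 % 2 = 1: removed
  9 % 2 = 1: removed
  19 % 2 = 1: removed
  2 % 2 = 0: kept
  9 % 2 = 1: removed
Therefore output = [12, 2, 2].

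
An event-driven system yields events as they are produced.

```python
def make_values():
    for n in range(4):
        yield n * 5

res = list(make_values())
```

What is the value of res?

Step 1: For each n in range(4), yield n * 5:
  n=0: yield 0 * 5 = 0
  n=1: yield 1 * 5 = 5
  n=2: yield 2 * 5 = 10
  n=3: yield 3 * 5 = 15
Therefore res = [0, 5, 10, 15].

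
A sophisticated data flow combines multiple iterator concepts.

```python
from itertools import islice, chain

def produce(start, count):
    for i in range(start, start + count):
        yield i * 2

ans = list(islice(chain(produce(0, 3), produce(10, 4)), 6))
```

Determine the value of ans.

Step 1: produce(0, 3) yields [0, 2, 4].
Step 2: produce(10, 4) yields [20, 22, 24, 26].
Step 3: chain concatenates: [0, 2, 4, 20, 22, 24, 26].
Step 4: islice takes first 6: [0, 2, 4, 20, 22, 24].
Therefore ans = [0, 2, 4, 20, 22, 24].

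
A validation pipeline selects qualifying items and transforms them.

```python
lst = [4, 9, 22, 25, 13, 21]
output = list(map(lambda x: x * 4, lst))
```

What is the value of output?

Step 1: Apply lambda x: x * 4 to each element:
  4 -> 16
  9 -> 36
  22 -> 88
  25 -> 100
  13 -> 52
  21 -> 84
Therefore output = [16, 36, 88, 100, 52, 84].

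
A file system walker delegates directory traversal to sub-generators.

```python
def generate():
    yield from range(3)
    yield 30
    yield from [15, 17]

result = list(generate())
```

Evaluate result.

Step 1: Trace yields in order:
  yield 0
  yield 1
  yield 2
  yield 30
  yield 15
  yield 17
Therefore result = [0, 1, 2, 30, 15, 17].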